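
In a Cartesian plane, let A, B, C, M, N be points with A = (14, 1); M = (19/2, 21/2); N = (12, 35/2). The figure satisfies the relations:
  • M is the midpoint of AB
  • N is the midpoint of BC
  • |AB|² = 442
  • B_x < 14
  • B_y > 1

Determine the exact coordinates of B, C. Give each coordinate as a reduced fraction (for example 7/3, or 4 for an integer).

1. B_x = 5  [B = 2·M−A = 2·(19/2, 21/2)−(14, 1)]
2. B_y = 20  [B = 2·M−A = 2·(19/2, 21/2)−(14, 1)]
   so B = (5, 20)
3. C_x = 19  [C = 2·N−B = 2·(12, 35/2)−(5, 20)]
4. C_y = 15  [C = 2·N−B = 2·(12, 35/2)−(5, 20)]
   so C = (19, 15)

B = (5, 20)
C = (19, 15)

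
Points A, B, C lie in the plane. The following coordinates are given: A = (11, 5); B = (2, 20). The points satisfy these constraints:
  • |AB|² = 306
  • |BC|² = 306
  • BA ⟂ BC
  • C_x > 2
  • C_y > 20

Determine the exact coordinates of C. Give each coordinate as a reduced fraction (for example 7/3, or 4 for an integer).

C = (17, 29)

1. C_x = 17  [[BA ⟂ BC ⇒ 9x-15y+282=0] ∩ [|C−(2, 20)|²=306]]
2. C_y = 29  [[BA ⟂ BC ⇒ 9x-15y+282=0] ∩ [|C−(2, 20)|²=306]]
   so C = (17, 29)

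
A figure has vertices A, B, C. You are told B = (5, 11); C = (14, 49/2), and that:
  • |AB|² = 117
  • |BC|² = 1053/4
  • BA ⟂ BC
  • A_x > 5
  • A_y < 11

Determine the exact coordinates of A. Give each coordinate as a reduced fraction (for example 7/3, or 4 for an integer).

1. A_x = 14  [[BA ⟂ BC ⇒ 9x+27/2y-387/2=0] ∩ [|A−(5, 11)|²=117]]
2. A_y = 5  [[BA ⟂ BC ⇒ 9x+27/2y-387/2=0] ∩ [|A−(5, 11)|²=117]]
   so A = (14, 5)

A = (14, 5)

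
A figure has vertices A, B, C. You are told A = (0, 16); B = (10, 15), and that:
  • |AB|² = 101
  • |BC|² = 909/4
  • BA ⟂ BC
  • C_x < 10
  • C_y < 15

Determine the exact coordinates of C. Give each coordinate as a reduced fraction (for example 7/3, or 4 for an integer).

1. C_x = 17/2  [[BA ⟂ BC ⇒ -10x+1y+85=0] ∩ [|C−(10, 15)|²=909/4]]
2. C_y = 0  [[BA ⟂ BC ⇒ -10x+1y+85=0] ∩ [|C−(10, 15)|²=909/4]]
   so C = (17/2, 0)

C = (17/2, 0)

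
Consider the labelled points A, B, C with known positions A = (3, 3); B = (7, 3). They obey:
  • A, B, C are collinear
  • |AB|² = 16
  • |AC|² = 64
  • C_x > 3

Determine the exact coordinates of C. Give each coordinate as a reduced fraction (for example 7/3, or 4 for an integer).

C = (11, 3)

1. C_x = 11  [[A, B, C are collinear ⇒ 4y-12=0] ∩ [|C−(3, 3)|²=64]]
2. C_y = 3  [[A, B, C are collinear ⇒ 4y-12=0] ∩ [|C−(3, 3)|²=64]]
   so C = (11, 3)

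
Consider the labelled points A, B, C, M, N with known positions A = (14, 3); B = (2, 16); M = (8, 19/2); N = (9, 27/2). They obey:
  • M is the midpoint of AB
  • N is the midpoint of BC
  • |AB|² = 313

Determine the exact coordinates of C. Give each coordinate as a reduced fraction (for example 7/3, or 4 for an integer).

C = (16, 11)

1. C_x = 16  [C = 2·N−B = 2·(9, 27/2)−(2, 16)]
2. C_y = 11  [C = 2·N−B = 2·(9, 27/2)−(2, 16)]
   so C = (16, 11)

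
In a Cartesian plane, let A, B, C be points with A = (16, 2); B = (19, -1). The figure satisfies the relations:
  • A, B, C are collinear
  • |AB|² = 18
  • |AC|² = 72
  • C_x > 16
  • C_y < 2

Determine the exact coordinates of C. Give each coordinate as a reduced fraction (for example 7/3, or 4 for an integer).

1. C_x = 22  [[A, B, C are collinear ⇒ 3x+3y-54=0] ∩ [|C−(16, 2)|²=72]]
2. C_y = -4  [[A, B, C are collinear ⇒ 3x+3y-54=0] ∩ [|C−(16, 2)|²=72]]
   so C = (22, -4)

C = (22, -4)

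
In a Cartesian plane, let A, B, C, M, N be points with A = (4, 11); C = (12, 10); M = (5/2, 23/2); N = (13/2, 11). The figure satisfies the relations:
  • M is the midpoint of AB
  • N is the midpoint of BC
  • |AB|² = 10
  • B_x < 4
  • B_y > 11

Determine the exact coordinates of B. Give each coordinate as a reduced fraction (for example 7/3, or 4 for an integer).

B = (1, 12)

1. B_x = 1  [B = 2·M−A = 2·(5/2, 23/2)−(4, 11)]
2. B_y = 12  [B = 2·M−A = 2·(5/2, 23/2)−(4, 11)]
   so B = (1, 12)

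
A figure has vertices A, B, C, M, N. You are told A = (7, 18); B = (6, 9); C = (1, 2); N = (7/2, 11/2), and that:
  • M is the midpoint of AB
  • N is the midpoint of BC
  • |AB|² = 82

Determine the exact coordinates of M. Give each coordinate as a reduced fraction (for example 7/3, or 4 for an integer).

1. M_x = 13/2  [2·M = A+B = (7, 18)+(6, 9)]
2. M_y = 27/2  [2·M = A+B = (7, 18)+(6, 9)]
   so M = (13/2, 27/2)

M = (13/2, 27/2)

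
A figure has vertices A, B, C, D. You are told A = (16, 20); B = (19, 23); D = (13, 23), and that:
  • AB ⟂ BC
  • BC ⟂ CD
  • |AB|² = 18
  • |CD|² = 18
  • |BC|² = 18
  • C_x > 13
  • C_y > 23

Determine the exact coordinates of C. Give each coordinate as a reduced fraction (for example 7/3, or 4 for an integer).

C = (16, 26)

1. C_x = 16  [[AB ⟂ BC ⇒ 3x+3y-126=0] ∩ [|C−(13, 23)|²=18]]
2. C_y = 26  [[AB ⟂ BC ⇒ 3x+3y-126=0] ∩ [|C−(13, 23)|²=18]]
   so C = (16, 26)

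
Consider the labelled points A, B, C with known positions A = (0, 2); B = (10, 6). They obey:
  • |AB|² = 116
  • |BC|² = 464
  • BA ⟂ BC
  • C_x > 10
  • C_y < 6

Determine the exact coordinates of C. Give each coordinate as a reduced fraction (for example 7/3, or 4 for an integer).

C = (18, -14)

1. C_x = 18  [[BA ⟂ BC ⇒ -10x-4y+124=0] ∩ [|C−(10, 6)|²=464]]
2. C_y = -14  [[BA ⟂ BC ⇒ -10x-4y+124=0] ∩ [|C−(10, 6)|²=464]]
   so C = (18, -14)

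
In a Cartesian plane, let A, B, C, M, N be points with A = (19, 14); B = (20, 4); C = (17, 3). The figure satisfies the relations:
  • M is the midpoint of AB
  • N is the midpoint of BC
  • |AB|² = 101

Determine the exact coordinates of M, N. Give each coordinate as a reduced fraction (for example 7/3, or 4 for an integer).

1. M_x = 39/2  [2·M = A+B = (19, 14)+(20, 4)]
2. M_y = 9  [2·M = A+B = (19, 14)+(20, 4)]
   so M = (39/2, 9)
3. N_x = 37/2  [2·N = B+C = (20, 4)+(17, 3)]
4. N_y = 7/2  [2·N = B+C = (20, 4)+(17, 3)]
   so N = (37/2, 7/2)

M = (39/2, 9)
N = (37/2, 7/2)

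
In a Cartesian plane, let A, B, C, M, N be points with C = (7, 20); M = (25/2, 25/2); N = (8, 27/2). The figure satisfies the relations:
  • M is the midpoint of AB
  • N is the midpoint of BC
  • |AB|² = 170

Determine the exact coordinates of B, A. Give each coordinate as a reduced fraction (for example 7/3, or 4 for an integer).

1. B_x = 9  [B = 2·N−C = 2·(8, 27/2)−(7, 20)]
2. B_y = 7  [B = 2·N−C = 2·(8, 27/2)−(7, 20)]
   so B = (9, 7)
3. A_x = 16  [A = 2·M−B = 2·(25/2, 25/2)−(9, 7)]
4. A_y = 18  [A = 2·M−B = 2·(25/2, 25/2)−(9, 7)]
   so A = (16, 18)

B = (9, 7)
A = (16, 18)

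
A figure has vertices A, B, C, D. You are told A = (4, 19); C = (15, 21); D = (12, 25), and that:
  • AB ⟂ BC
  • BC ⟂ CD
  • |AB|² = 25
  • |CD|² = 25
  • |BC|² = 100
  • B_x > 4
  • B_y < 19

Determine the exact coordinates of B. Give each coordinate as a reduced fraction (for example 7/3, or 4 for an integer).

1. B_x = 7  [[BC ⟂ CD ⇒ 3x-4y+39=0] ∩ [|B−(4, 19)|²=25]]
2. B_y = 15  [[BC ⟂ CD ⇒ 3x-4y+39=0] ∩ [|B−(4, 19)|²=25]]
   so B = (7, 15)

B = (7, 15)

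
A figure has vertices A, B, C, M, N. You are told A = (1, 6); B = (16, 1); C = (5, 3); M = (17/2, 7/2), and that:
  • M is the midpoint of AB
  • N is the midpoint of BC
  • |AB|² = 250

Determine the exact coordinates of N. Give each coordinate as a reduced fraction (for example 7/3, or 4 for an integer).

N = (21/2, 2)

1. N_x = 21/2  [2·N = B+C = (16, 1)+(5, 3)]
2. N_y = 2  [2·N = B+C = (16, 1)+(5, 3)]
   so N = (21/2, 2)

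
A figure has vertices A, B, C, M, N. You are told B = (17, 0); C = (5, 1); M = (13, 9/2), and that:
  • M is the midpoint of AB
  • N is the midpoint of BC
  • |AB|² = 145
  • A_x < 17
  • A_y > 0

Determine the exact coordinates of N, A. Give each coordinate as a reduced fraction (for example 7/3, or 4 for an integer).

1. A_x = 9  [A = 2·M−B = 2·(13, 9/2)−(17, 0)]
2. A_y = 9  [A = 2·M−B = 2·(13, 9/2)−(17, 0)]
   so A = (9, 9)
3. N_x = 11  [2·N = B+C = (17, 0)+(5, 1)]
4. N_y = 1/2  [2·N = B+C = (17, 0)+(5, 1)]
   so N = (11, 1/2)

N = (11, 1/2)
A = (9, 9)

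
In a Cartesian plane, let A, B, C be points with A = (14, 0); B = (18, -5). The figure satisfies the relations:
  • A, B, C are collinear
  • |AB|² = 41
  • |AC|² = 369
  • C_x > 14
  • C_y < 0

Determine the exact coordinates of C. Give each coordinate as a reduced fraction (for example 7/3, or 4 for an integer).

C = (26, -15)

1. C_x = 26  [[A, B, C are collinear ⇒ 5x+4y-70=0] ∩ [|C−(14, 0)|²=369]]
2. C_y = -15  [[A, B, C are collinear ⇒ 5x+4y-70=0] ∩ [|C−(14, 0)|²=369]]
   so C = (26, -15)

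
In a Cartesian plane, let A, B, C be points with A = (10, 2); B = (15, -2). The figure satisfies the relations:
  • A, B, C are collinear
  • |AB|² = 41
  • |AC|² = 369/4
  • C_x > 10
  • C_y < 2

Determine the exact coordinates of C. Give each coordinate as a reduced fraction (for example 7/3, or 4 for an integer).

1. C_x = 35/2  [[A, B, C are collinear ⇒ 4x+5y-50=0] ∩ [|C−(10, 2)|²=369/4]]
2. C_y = -4  [[A, B, C are collinear ⇒ 4x+5y-50=0] ∩ [|C−(10, 2)|²=369/4]]
   so C = (35/2, -4)

C = (35/2, -4)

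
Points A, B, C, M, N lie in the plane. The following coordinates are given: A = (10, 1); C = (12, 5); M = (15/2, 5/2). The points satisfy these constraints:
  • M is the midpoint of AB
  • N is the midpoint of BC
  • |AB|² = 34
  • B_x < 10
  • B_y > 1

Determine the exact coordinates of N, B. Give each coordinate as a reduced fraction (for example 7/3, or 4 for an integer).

N = (17/2, 9/2)
B = (5, 4)

1. B_x = 5  [B = 2·M−A = 2·(15/2, 5/2)−(10, 1)]
2. B_y = 4  [B = 2·M−A = 2·(15/2, 5/2)−(10, 1)]
   so B = (5, 4)
3. N_x = 17/2  [2·N = B+C = (5, 4)+(12, 5)]
4. N_y = 9/2  [2·N = B+C = (5, 4)+(12, 5)]
   so N = (17/2, 9/2)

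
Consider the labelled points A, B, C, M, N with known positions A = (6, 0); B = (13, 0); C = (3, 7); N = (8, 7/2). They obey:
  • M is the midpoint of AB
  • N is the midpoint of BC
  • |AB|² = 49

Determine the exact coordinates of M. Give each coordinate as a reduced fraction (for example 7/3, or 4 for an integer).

M = (19/2, 0)

1. M_x = 19/2  [2·M = A+B = (6, 0)+(13, 0)]
2. M_y = 0  [2·M = A+B = (6, 0)+(13, 0)]
   so M = (19/2, 0)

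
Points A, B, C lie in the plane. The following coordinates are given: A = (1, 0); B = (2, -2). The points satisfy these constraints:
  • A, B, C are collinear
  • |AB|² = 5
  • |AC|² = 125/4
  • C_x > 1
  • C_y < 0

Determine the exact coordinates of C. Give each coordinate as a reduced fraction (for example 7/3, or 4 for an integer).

1. C_x = 7/2  [[A, B, C are collinear ⇒ 2x+1y-2=0] ∩ [|C−(1, 0)|²=125/4]]
2. C_y = -5  [[A, B, C are collinear ⇒ 2x+1y-2=0] ∩ [|C−(1, 0)|²=125/4]]
   so C = (7/2, -5)

C = (7/2, -5)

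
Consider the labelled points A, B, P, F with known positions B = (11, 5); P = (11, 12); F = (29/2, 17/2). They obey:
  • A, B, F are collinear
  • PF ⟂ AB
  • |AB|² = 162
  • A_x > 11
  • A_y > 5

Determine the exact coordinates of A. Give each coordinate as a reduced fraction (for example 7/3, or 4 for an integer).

1. A_x = 20  [[A, B, F are collinear ⇒ -7/2x+7/2y+21=0] ∩ [|A−(11, 5)|²=162]]
2. A_y = 14  [[A, B, F are collinear ⇒ -7/2x+7/2y+21=0] ∩ [|A−(11, 5)|²=162]]
   so A = (20, 14)

A = (20, 14)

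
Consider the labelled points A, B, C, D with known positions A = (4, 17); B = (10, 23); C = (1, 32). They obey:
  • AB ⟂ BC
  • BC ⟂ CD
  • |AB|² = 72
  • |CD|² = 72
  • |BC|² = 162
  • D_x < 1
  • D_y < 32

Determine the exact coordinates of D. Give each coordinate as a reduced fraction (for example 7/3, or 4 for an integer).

D = (-5, 26)

1. D_x = -5  [[BC ⟂ CD ⇒ -9x+9y-279=0] ∩ [|D−(1, 32)|²=72]]
2. D_y = 26  [[BC ⟂ CD ⇒ -9x+9y-279=0] ∩ [|D−(1, 32)|²=72]]
   so D = (-5, 26)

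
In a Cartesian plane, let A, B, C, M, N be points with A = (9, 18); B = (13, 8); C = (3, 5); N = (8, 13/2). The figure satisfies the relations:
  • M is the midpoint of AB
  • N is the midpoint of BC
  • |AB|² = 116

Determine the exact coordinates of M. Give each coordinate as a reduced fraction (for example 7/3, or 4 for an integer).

1. M_x = 11  [2·M = A+B = (9, 18)+(13, 8)]
2. M_y = 13  [2·M = A+B = (9, 18)+(13, 8)]
   so M = (11, 13)

M = (11, 13)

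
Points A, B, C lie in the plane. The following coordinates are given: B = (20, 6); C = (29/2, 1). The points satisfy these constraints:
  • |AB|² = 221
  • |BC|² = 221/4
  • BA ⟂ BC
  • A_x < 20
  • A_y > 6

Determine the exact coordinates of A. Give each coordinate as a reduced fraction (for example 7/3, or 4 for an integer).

1. A_x = 10  [[BA ⟂ BC ⇒ -11/2x-5y+140=0] ∩ [|A−(20, 6)|²=221]]
2. A_y = 17  [[BA ⟂ BC ⇒ -11/2x-5y+140=0] ∩ [|A−(20, 6)|²=221]]
   so A = (10, 17)

A = (10, 17)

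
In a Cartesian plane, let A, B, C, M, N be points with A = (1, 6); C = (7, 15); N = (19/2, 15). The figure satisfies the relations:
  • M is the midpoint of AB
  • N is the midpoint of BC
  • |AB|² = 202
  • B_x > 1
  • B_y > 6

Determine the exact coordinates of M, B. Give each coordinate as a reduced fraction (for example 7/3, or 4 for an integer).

1. B_x = 12  [B = 2·N−C = 2·(19/2, 15)−(7, 15)]
2. B_y = 15  [B = 2·N−C = 2·(19/2, 15)−(7, 15)]
   so B = (12, 15)
3. M_x = 13/2  [2·M = A+B = (1, 6)+(12, 15)]
4. M_y = 21/2  [2·M = A+B = (1, 6)+(12, 15)]
   so M = (13/2, 21/2)

M = (13/2, 21/2)
B = (12, 15)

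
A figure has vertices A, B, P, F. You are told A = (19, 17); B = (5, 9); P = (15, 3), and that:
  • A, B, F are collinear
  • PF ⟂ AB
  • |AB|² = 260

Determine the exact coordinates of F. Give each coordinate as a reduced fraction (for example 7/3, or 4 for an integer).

1. F_x = 647/65  [[A, B, F are collinear ⇒ 8x-14y+86=0] ∩ [PF ⟂ AB ⇒ -14x-8y+234=0]]
2. F_y = 769/65  [[A, B, F are collinear ⇒ 8x-14y+86=0] ∩ [PF ⟂ AB ⇒ -14x-8y+234=0]]
   so F = (647/65, 769/65)

F = (647/65, 769/65)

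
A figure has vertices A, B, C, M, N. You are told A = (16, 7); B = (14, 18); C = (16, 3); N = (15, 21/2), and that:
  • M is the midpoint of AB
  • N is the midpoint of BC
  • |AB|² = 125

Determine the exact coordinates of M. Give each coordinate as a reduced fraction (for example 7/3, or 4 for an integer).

M = (15, 25/2)

1. M_x = 15  [2·M = A+B = (16, 7)+(14, 18)]
2. M_y = 25/2  [2·M = A+B = (16, 7)+(14, 18)]
   so M = (15, 25/2)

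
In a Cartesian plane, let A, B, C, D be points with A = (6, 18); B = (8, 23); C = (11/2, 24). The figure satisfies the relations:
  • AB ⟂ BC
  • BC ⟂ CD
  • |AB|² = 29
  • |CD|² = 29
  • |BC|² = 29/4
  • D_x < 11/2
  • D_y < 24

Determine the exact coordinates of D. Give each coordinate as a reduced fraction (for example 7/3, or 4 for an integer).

D = (7/2, 19)

1. D_x = 7/2  [[BC ⟂ CD ⇒ -5/2x+1y-41/4=0] ∩ [|D−(11/2, 24)|²=29]]
2. D_y = 19  [[BC ⟂ CD ⇒ -5/2x+1y-41/4=0] ∩ [|D−(11/2, 24)|²=29]]
   so D = (7/2, 19)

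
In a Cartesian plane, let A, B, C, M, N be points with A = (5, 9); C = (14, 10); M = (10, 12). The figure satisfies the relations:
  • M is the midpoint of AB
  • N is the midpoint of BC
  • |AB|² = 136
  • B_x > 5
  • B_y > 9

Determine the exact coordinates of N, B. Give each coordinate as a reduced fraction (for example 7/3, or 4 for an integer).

1. B_x = 15  [B = 2·M−A = 2·(10, 12)−(5, 9)]
2. B_y = 15  [B = 2·M−A = 2·(10, 12)−(5, 9)]
   so B = (15, 15)
3. N_x = 29/2  [2·N = B+C = (15, 15)+(14, 10)]
4. N_y = 25/2  [2·N = B+C = (15, 15)+(14, 10)]
   so N = (29/2, 25/2)

N = (29/2, 25/2)
B = (15, 15)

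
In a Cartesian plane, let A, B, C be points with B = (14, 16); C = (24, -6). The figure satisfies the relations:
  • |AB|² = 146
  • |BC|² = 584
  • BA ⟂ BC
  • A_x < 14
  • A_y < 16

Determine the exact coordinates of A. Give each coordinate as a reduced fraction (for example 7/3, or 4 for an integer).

1. A_x = 3  [[BA ⟂ BC ⇒ 10x-22y+212=0] ∩ [|A−(14, 16)|²=146]]
2. A_y = 11  [[BA ⟂ BC ⇒ 10x-22y+212=0] ∩ [|A−(14, 16)|²=146]]
   so A = (3, 11)

A = (3, 11)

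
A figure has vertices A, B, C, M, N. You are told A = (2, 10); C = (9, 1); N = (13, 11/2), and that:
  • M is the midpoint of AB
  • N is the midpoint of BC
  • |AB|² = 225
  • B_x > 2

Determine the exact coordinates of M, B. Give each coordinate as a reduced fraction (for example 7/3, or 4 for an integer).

1. B_x = 17  [B = 2·N−C = 2·(13, 11/2)−(9, 1)]
2. B_y = 10  [B = 2·N−C = 2·(13, 11/2)−(9, 1)]
   so B = (17, 10)
3. M_x = 19/2  [2·M = A+B = (2, 10)+(17, 10)]
4. M_y = 10  [2·M = A+B = (2, 10)+(17, 10)]
   so M = (19/2, 10)

M = (19/2, 10)
B = (17, 10)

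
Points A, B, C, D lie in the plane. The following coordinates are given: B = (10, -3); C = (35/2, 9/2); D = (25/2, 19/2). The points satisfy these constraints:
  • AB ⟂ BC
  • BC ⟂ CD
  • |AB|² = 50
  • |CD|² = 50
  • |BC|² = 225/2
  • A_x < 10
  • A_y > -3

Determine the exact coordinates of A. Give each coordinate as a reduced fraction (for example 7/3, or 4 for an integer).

A = (5, 2)

1. A_x = 5  [[AB ⟂ BC ⇒ -15/2x-15/2y+105/2=0] ∩ [|A−(10, -3)|²=50]]
2. A_y = 2  [[AB ⟂ BC ⇒ -15/2x-15/2y+105/2=0] ∩ [|A−(10, -3)|²=50]]
   so A = (5, 2)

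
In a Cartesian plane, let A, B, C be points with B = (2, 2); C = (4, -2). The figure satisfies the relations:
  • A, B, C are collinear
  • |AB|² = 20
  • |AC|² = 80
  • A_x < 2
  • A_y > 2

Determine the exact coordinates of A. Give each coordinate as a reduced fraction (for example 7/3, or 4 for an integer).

A = (0, 6)

1. A_x = 0  [[A, B, C are collinear ⇒ 4x+2y-12=0] ∩ [|A−(2, 2)|²=20]]
2. A_y = 6  [[A, B, C are collinear ⇒ 4x+2y-12=0] ∩ [|A−(2, 2)|²=20]]
   so A = (0, 6)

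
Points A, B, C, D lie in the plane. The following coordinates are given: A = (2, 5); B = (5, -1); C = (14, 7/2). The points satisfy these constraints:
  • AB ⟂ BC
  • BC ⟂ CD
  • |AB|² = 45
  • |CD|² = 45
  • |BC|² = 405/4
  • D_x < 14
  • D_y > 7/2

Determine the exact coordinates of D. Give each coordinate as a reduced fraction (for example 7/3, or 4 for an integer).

1. D_x = 11  [[BC ⟂ CD ⇒ 9x+9/2y-567/4=0] ∩ [|D−(14, 7/2)|²=45]]
2. D_y = 19/2  [[BC ⟂ CD ⇒ 9x+9/2y-567/4=0] ∩ [|D−(14, 7/2)|²=45]]
   so D = (11, 19/2)

D = (11, 19/2)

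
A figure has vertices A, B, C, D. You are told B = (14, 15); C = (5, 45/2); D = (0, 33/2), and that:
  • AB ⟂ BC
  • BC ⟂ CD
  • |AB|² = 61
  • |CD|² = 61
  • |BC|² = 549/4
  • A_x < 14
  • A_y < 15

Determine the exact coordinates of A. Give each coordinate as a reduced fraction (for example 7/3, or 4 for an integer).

A = (9, 9)

1. A_x = 9  [[AB ⟂ BC ⇒ 9x-15/2y-27/2=0] ∩ [|A−(14, 15)|²=61]]
2. A_y = 9  [[AB ⟂ BC ⇒ 9x-15/2y-27/2=0] ∩ [|A−(14, 15)|²=61]]
   so A = (9, 9)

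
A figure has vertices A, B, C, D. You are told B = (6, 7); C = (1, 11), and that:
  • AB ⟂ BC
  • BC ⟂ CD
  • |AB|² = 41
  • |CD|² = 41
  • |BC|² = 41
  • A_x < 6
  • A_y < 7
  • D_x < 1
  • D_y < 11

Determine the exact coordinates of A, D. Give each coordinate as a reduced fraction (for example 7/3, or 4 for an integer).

1. A_x = 2  [[AB ⟂ BC ⇒ 5x-4y-2=0] ∩ [|A−(6, 7)|²=41]]
2. A_y = 2  [[AB ⟂ BC ⇒ 5x-4y-2=0] ∩ [|A−(6, 7)|²=41]]
   so A = (2, 2)
3. D_x = -3  [[BC ⟂ CD ⇒ -5x+4y-39=0] ∩ [|D−(1, 11)|²=41]]
4. D_y = 6  [[BC ⟂ CD ⇒ -5x+4y-39=0] ∩ [|D−(1, 11)|²=41]]
   so D = (-3, 6)

A = (2, 2)
D = (-3, 6)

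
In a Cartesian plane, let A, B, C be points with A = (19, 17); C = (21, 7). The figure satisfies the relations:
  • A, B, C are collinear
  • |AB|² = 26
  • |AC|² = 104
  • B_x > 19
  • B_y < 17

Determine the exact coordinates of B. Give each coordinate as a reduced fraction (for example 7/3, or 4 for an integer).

B = (20, 12)

1. B_x = 20  [[A, B, C are collinear ⇒ -10x-2y+224=0] ∩ [|B−(19, 17)|²=26]]
2. B_y = 12  [[A, B, C are collinear ⇒ -10x-2y+224=0] ∩ [|B−(19, 17)|²=26]]
   so B = (20, 12)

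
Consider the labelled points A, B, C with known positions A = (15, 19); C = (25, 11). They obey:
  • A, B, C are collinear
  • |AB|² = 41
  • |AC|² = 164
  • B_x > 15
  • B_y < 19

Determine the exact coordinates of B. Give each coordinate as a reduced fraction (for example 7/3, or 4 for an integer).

1. B_x = 20  [[A, B, C are collinear ⇒ -8x-10y+310=0] ∩ [|B−(15, 19)|²=41]]
2. B_y = 15  [[A, B, C are collinear ⇒ -8x-10y+310=0] ∩ [|B−(15, 19)|²=41]]
   so B = (20, 15)

B = (20, 15)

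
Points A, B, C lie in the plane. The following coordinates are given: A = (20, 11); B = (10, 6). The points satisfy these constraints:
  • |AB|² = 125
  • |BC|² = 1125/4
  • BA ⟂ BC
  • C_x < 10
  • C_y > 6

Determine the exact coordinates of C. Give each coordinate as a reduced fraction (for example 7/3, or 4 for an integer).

C = (5/2, 21)

1. C_x = 5/2  [[BA ⟂ BC ⇒ 10x+5y-130=0] ∩ [|C−(10, 6)|²=1125/4]]
2. C_y = 21  [[BA ⟂ BC ⇒ 10x+5y-130=0] ∩ [|C−(10, 6)|²=1125/4]]
   so C = (5/2, 21)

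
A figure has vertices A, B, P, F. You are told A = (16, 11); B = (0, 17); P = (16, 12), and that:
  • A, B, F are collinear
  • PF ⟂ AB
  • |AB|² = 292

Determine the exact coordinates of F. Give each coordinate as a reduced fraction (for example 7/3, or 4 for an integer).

1. F_x = 1144/73  [[A, B, F are collinear ⇒ -6x-16y+272=0] ∩ [PF ⟂ AB ⇒ -16x+6y+184=0]]
2. F_y = 812/73  [[A, B, F are collinear ⇒ -6x-16y+272=0] ∩ [PF ⟂ AB ⇒ -16x+6y+184=0]]
   so F = (1144/73, 812/73)

F = (1144/73, 812/73)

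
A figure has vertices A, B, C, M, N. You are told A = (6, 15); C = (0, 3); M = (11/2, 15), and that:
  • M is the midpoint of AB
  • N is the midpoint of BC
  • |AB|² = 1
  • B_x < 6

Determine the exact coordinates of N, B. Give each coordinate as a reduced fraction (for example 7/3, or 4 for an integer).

1. B_x = 5  [B = 2·M−A = 2·(11/2, 15)−(6, 15)]
2. B_y = 15  [B = 2·M−A = 2·(11/2, 15)−(6, 15)]
   so B = (5, 15)
3. N_x = 5/2  [2·N = B+C = (5, 15)+(0, 3)]
4. N_y = 9  [2·N = B+C = (5, 15)+(0, 3)]
   so N = (5/2, 9)

N = (5/2, 9)
B = (5, 15)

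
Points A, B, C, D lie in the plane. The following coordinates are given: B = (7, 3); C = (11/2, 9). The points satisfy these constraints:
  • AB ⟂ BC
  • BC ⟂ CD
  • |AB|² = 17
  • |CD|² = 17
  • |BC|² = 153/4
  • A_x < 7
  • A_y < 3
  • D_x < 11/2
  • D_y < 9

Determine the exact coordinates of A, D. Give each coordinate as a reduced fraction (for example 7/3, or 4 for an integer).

A = (3, 2)
D = (3/2, 8)

1. A_x = 3  [[AB ⟂ BC ⇒ 3/2x-6y+15/2=0] ∩ [|A−(7, 3)|²=17]]
2. A_y = 2  [[AB ⟂ BC ⇒ 3/2x-6y+15/2=0] ∩ [|A−(7, 3)|²=17]]
   so A = (3, 2)
3. D_x = 3/2  [[BC ⟂ CD ⇒ -3/2x+6y-183/4=0] ∩ [|D−(11/2, 9)|²=17]]
4. D_y = 8  [[BC ⟂ CD ⇒ -3/2x+6y-183/4=0] ∩ [|D−(11/2, 9)|²=17]]
   so D = (3/2, 8)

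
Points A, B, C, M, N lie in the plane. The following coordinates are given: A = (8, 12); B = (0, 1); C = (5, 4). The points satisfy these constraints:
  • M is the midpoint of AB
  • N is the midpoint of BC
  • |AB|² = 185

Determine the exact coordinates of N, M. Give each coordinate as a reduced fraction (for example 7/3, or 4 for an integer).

1. M_x = 4  [2·M = A+B = (8, 12)+(0, 1)]
2. M_y = 13/2  [2·M = A+B = (8, 12)+(0, 1)]
   so M = (4, 13/2)
3. N_x = 5/2  [2·N = B+C = (0, 1)+(5, 4)]
4. N_y = 5/2  [2·N = B+C = (0, 1)+(5, 4)]
   so N = (5/2, 5/2)

N = (5/2, 5/2)
M = (4, 13/2)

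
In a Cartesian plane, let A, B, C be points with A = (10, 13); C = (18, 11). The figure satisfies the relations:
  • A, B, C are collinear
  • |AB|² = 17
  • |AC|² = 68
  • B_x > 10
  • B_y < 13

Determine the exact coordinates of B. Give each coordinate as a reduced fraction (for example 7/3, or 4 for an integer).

B = (14, 12)

1. B_x = 14  [[A, B, C are collinear ⇒ -2x-8y+124=0] ∩ [|B−(10, 13)|²=17]]
2. B_y = 12  [[A, B, C are collinear ⇒ -2x-8y+124=0] ∩ [|B−(10, 13)|²=17]]
   so B = (14, 12)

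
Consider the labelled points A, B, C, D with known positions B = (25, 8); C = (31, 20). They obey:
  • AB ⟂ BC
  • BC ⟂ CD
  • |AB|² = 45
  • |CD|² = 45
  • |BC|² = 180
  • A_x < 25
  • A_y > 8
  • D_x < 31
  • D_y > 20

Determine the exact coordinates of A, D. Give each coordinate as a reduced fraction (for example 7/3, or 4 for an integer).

1. A_x = 19  [[AB ⟂ BC ⇒ -6x-12y+246=0] ∩ [|A−(25, 8)|²=45]]
2. A_y = 11  [[AB ⟂ BC ⇒ -6x-12y+246=0] ∩ [|A−(25, 8)|²=45]]
   so A = (19, 11)
3. D_x = 25  [[BC ⟂ CD ⇒ 6x+12y-426=0] ∩ [|D−(31, 20)|²=45]]
4. D_y = 23  [[BC ⟂ CD ⇒ 6x+12y-426=0] ∩ [|D−(31, 20)|²=45]]
   so D = (25, 23)

A = (19, 11)
D = (25, 23)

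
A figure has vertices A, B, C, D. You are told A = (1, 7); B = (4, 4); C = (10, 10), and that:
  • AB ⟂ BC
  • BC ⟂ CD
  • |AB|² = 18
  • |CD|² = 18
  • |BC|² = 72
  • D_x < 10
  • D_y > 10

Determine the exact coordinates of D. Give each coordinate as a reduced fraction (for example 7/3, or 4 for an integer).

D = (7, 13)

1. D_x = 7  [[BC ⟂ CD ⇒ 6x+6y-120=0] ∩ [|D−(10, 10)|²=18]]
2. D_y = 13  [[BC ⟂ CD ⇒ 6x+6y-120=0] ∩ [|D−(10, 10)|²=18]]
   so D = (7, 13)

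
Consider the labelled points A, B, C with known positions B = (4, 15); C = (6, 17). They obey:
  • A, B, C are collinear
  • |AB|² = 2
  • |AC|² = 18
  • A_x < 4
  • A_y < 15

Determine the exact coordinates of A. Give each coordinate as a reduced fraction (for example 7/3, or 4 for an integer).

A = (3, 14)

1. A_x = 3  [[A, B, C are collinear ⇒ -2x+2y-22=0] ∩ [|A−(4, 15)|²=2]]
2. A_y = 14  [[A, B, C are collinear ⇒ -2x+2y-22=0] ∩ [|A−(4, 15)|²=2]]
   so A = (3, 14)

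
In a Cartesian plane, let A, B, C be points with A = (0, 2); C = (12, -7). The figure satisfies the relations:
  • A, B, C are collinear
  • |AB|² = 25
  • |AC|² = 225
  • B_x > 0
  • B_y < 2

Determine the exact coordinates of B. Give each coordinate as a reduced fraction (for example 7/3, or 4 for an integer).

B = (4, -1)

1. B_x = 4  [[A, B, C are collinear ⇒ -9x-12y+24=0] ∩ [|B−(0, 2)|²=25]]
2. B_y = -1  [[A, B, C are collinear ⇒ -9x-12y+24=0] ∩ [|B−(0, 2)|²=25]]
   so B = (4, -1)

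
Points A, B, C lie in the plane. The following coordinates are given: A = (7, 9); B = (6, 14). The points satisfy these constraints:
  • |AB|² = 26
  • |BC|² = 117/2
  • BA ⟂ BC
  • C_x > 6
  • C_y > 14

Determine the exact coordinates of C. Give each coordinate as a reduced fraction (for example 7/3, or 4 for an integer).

C = (27/2, 31/2)

1. C_x = 27/2  [[BA ⟂ BC ⇒ 1x-5y+64=0] ∩ [|C−(6, 14)|²=117/2]]
2. C_y = 31/2  [[BA ⟂ BC ⇒ 1x-5y+64=0] ∩ [|C−(6, 14)|²=117/2]]
   so C = (27/2, 31/2)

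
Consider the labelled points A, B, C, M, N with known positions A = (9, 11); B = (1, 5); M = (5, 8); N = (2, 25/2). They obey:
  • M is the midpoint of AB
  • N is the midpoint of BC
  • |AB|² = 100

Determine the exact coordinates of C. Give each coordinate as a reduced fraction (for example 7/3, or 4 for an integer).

C = (3, 20)

1. C_x = 3  [C = 2·N−B = 2·(2, 25/2)−(1, 5)]
2. C_y = 20  [C = 2·N−B = 2·(2, 25/2)−(1, 5)]
   so C = (3, 20)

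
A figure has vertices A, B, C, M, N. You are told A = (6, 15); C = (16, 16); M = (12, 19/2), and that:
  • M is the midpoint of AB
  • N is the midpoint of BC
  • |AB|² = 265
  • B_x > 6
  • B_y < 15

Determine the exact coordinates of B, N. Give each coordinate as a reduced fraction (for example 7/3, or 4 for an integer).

B = (18, 4)
N = (17, 10)

1. B_x = 18  [B = 2·M−A = 2·(12, 19/2)−(6, 15)]
2. B_y = 4  [B = 2·M−A = 2·(12, 19/2)−(6, 15)]
   so B = (18, 4)
3. N_x = 17  [2·N = B+C = (18, 4)+(16, 16)]
4. N_y = 10  [2·N = B+C = (18, 4)+(16, 16)]
   so N = (17, 10)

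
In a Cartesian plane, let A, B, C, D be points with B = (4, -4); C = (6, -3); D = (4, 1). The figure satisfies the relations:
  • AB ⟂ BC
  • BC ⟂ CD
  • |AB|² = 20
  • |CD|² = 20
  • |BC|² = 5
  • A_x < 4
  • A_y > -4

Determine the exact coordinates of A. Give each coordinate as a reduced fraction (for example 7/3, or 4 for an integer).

A = (2, 0)

1. A_x = 2  [[AB ⟂ BC ⇒ -2x-1y+4=0] ∩ [|A−(4, -4)|²=20]]
2. A_y = 0  [[AB ⟂ BC ⇒ -2x-1y+4=0] ∩ [|A−(4, -4)|²=20]]
   so A = (2, 0)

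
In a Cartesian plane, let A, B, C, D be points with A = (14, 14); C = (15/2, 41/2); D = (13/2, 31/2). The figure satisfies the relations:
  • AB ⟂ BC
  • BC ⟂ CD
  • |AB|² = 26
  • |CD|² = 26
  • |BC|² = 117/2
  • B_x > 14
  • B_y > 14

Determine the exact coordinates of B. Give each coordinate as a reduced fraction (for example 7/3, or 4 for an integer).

B = (15, 19)

1. B_x = 15  [[BC ⟂ CD ⇒ 1x+5y-110=0] ∩ [|B−(14, 14)|²=26]]
2. B_y = 19  [[BC ⟂ CD ⇒ 1x+5y-110=0] ∩ [|B−(14, 14)|²=26]]
   so B = (15, 19)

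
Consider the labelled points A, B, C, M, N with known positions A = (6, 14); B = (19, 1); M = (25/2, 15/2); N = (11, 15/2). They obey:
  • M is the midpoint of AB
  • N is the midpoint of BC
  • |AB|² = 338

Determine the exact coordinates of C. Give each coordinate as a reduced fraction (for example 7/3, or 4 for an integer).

1. C_x = 3  [C = 2·N−B = 2·(11, 15/2)−(19, 1)]
2. C_y = 14  [C = 2·N−B = 2·(11, 15/2)−(19, 1)]
   so C = (3, 14)

C = (3, 14)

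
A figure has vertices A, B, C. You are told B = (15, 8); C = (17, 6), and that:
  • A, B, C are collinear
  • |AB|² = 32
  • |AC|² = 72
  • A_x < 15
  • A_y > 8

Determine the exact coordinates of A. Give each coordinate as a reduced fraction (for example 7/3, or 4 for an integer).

A = (11, 12)

1. A_x = 11  [[A, B, C are collinear ⇒ 2x+2y-46=0] ∩ [|A−(15, 8)|²=32]]
2. A_y = 12  [[A, B, C are collinear ⇒ 2x+2y-46=0] ∩ [|A−(15, 8)|²=32]]
   so A = (11, 12)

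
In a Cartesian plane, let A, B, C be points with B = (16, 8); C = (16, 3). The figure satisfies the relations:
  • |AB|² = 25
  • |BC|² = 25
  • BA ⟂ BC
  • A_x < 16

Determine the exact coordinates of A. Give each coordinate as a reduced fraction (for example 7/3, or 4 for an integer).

A = (11, 8)

1. A_x = 11  [[BA ⟂ BC ⇒ -5y+40=0] ∩ [|A−(16, 8)|²=25]]
2. A_y = 8  [[BA ⟂ BC ⇒ -5y+40=0] ∩ [|A−(16, 8)|²=25]]
   so A = (11, 8)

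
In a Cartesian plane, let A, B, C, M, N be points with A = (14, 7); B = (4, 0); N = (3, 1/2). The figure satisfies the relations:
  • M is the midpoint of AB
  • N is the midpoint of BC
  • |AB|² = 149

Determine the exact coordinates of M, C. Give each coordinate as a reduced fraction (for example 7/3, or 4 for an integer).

1. M_x = 9  [2·M = A+B = (14, 7)+(4, 0)]
2. M_y = 7/2  [2·M = A+B = (14, 7)+(4, 0)]
   so M = (9, 7/2)
3. C_x = 2  [C = 2·N−B = 2·(3, 1/2)−(4, 0)]
4. C_y = 1  [C = 2·N−B = 2·(3, 1/2)−(4, 0)]
   so C = (2, 1)

M = (9, 7/2)
C = (2, 1)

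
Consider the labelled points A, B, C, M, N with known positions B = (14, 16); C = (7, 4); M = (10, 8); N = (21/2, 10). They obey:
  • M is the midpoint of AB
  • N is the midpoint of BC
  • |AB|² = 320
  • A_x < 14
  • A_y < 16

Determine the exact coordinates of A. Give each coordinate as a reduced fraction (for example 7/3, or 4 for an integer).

1. A_x = 6  [A = 2·M−B = 2·(10, 8)−(14, 16)]
2. A_y = 0  [A = 2·M−B = 2·(10, 8)−(14, 16)]
   so A = (6, 0)

A = (6, 0)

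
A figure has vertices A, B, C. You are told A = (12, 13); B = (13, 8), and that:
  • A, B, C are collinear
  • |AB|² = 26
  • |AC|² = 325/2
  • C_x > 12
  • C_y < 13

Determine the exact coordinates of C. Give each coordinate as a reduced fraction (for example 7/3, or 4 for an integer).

1. C_x = 29/2  [[A, B, C are collinear ⇒ 5x+1y-73=0] ∩ [|C−(12, 13)|²=325/2]]
2. C_y = 1/2  [[A, B, C are collinear ⇒ 5x+1y-73=0] ∩ [|C−(12, 13)|²=325/2]]
   so C = (29/2, 1/2)

C = (29/2, 1/2)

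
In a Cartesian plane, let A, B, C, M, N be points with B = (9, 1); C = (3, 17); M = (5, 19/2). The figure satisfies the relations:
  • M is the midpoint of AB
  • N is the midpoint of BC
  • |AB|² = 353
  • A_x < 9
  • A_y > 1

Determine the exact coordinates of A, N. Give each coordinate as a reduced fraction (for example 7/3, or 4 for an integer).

1. A_x = 1  [A = 2·M−B = 2·(5, 19/2)−(9, 1)]
2. A_y = 18  [A = 2·M−B = 2·(5, 19/2)−(9, 1)]
   so A = (1, 18)
3. N_x = 6  [2·N = B+C = (9, 1)+(3, 17)]
4. N_y = 9  [2·N = B+C = (9, 1)+(3, 17)]
   so N = (6, 9)

A = (1, 18)
N = (6, 9)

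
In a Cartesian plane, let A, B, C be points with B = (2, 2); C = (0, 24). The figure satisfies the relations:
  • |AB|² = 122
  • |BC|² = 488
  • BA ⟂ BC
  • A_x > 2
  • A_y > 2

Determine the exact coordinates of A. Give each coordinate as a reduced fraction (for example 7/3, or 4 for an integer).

A = (13, 3)

1. A_x = 13  [[BA ⟂ BC ⇒ -2x+22y-40=0] ∩ [|A−(2, 2)|²=122]]
2. A_y = 3  [[BA ⟂ BC ⇒ -2x+22y-40=0] ∩ [|A−(2, 2)|²=122]]
   so A = (13, 3)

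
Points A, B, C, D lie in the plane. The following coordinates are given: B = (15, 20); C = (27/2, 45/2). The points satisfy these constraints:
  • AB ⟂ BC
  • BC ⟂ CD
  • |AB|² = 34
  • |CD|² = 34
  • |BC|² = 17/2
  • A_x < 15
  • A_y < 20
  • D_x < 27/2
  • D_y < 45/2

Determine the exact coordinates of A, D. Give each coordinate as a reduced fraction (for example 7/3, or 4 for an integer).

A = (10, 17)
D = (17/2, 39/2)

1. A_x = 10  [[AB ⟂ BC ⇒ 3/2x-5/2y+55/2=0] ∩ [|A−(15, 20)|²=34]]
2. A_y = 17  [[AB ⟂ BC ⇒ 3/2x-5/2y+55/2=0] ∩ [|A−(15, 20)|²=34]]
   so A = (10, 17)
3. D_x = 17/2  [[BC ⟂ CD ⇒ -3/2x+5/2y-36=0] ∩ [|D−(27/2, 45/2)|²=34]]
4. D_y = 39/2  [[BC ⟂ CD ⇒ -3/2x+5/2y-36=0] ∩ [|D−(27/2, 45/2)|²=34]]
   so D = (17/2, 39/2)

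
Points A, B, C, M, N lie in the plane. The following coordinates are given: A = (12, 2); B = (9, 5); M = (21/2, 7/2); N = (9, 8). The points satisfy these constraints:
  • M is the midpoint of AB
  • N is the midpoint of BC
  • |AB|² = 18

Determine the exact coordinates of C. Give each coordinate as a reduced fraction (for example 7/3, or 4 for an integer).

1. C_x = 9  [C = 2·N−B = 2·(9, 8)−(9, 5)]
2. C_y = 11  [C = 2·N−B = 2·(9, 8)−(9, 5)]
   so C = (9, 11)

C = (9, 11)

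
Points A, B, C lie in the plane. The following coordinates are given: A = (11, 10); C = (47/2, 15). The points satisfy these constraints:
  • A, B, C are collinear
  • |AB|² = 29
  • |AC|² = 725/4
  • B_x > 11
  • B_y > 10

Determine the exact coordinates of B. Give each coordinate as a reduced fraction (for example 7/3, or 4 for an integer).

1. B_x = 16  [[A, B, C are collinear ⇒ 5x-25/2y+70=0] ∩ [|B−(11, 10)|²=29]]
2. B_y = 12  [[A, B, C are collinear ⇒ 5x-25/2y+70=0] ∩ [|B−(11, 10)|²=29]]
   so B = (16, 12)

B = (16, 12)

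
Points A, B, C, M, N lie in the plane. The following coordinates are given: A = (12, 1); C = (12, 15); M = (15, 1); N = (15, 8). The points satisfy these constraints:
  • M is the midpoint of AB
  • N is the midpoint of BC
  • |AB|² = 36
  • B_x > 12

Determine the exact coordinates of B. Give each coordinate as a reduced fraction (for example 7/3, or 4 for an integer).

1. B_x = 18  [B = 2·M−A = 2·(15, 1)−(12, 1)]
2. B_y = 1  [B = 2·M−A = 2·(15, 1)−(12, 1)]
   so B = (18, 1)

B = (18, 1)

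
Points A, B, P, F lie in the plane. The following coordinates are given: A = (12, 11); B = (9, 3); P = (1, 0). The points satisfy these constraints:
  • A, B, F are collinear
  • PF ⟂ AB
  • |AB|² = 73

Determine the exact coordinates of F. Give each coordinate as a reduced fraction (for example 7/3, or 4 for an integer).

F = (513/73, -165/73)

1. F_x = 513/73  [[A, B, F are collinear ⇒ 8x-3y-63=0] ∩ [PF ⟂ AB ⇒ -3x-8y+3=0]]
2. F_y = -165/73  [[A, B, F are collinear ⇒ 8x-3y-63=0] ∩ [PF ⟂ AB ⇒ -3x-8y+3=0]]
   so F = (513/73, -165/73)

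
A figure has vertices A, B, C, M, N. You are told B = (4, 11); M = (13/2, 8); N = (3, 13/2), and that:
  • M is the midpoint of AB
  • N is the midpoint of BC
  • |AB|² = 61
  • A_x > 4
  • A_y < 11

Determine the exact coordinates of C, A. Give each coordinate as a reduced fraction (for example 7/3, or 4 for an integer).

C = (2, 2)
A = (9, 5)

1. A_x = 9  [A = 2·M−B = 2·(13/2, 8)−(4, 11)]
2. A_y = 5  [A = 2·M−B = 2·(13/2, 8)−(4, 11)]
   so A = (9, 5)
3. C_x = 2  [C = 2·N−B = 2·(3, 13/2)−(4, 11)]
4. C_y = 2  [C = 2·N−B = 2·(3, 13/2)−(4, 11)]
   so C = (2, 2)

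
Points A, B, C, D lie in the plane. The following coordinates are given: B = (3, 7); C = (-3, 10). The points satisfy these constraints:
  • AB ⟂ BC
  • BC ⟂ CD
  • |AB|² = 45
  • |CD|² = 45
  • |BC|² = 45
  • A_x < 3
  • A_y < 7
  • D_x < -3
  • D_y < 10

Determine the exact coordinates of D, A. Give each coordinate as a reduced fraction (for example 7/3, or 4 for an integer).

1. D_x = -6  [[BC ⟂ CD ⇒ -6x+3y-48=0] ∩ [|D−(-3, 10)|²=45]]
2. D_y = 4  [[BC ⟂ CD ⇒ -6x+3y-48=0] ∩ [|D−(-3, 10)|²=45]]
   so D = (-6, 4)
3. A_x = 0  [[AB ⟂ BC ⇒ 6x-3y+3=0] ∩ [|A−(3, 7)|²=45]]
4. A_y = 1  [[AB ⟂ BC ⇒ 6x-3y+3=0] ∩ [|A−(3, 7)|²=45]]
   so A = (0, 1)

D = (-6, 4)
A = (0, 1)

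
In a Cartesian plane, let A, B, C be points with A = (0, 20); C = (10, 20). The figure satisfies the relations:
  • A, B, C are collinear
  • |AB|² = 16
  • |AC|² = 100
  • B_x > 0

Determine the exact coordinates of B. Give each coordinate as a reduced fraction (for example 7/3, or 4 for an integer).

B = (4, 20)

1. B_x = 4  [[A, B, C are collinear ⇒ -10y+200=0] ∩ [|B−(0, 20)|²=16]]
2. B_y = 20  [[A, B, C are collinear ⇒ -10y+200=0] ∩ [|B−(0, 20)|²=16]]
   so B = (4, 20)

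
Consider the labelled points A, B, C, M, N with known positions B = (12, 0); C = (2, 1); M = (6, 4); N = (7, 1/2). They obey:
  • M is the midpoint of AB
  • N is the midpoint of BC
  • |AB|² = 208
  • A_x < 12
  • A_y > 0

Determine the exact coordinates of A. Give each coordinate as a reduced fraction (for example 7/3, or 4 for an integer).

A = (0, 8)

1. A_x = 0  [A = 2·M−B = 2·(6, 4)−(12, 0)]
2. A_y = 8  [A = 2·M−B = 2·(6, 4)−(12, 0)]
   so A = (0, 8)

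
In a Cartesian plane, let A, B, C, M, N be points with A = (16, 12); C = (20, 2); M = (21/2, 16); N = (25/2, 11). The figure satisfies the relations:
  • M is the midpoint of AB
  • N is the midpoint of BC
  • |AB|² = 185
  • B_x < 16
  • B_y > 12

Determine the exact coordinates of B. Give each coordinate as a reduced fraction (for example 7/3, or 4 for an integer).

1. B_x = 5  [B = 2·M−A = 2·(21/2, 16)−(16, 12)]
2. B_y = 20  [B = 2·M−A = 2·(21/2, 16)−(16, 12)]
   so B = (5, 20)

B = (5, 20)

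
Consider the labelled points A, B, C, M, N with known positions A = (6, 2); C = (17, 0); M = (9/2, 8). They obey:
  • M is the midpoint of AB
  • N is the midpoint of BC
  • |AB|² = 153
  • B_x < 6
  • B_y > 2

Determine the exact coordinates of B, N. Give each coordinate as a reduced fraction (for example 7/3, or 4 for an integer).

1. B_x = 3  [B = 2·M−A = 2·(9/2, 8)−(6, 2)]
2. B_y = 14  [B = 2·M−A = 2·(9/2, 8)−(6, 2)]
   so B = (3, 14)
3. N_x = 10  [2·N = B+C = (3, 14)+(17, 0)]
4. N_y = 7  [2·N = B+C = (3, 14)+(17, 0)]
   so N = (10, 7)

B = (3, 14)
N = (10, 7)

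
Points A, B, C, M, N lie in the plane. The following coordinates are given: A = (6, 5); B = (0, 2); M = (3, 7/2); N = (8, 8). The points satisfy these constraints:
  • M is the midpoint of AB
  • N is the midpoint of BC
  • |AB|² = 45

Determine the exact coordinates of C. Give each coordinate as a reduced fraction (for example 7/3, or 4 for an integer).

1. C_x = 16  [C = 2·N−B = 2·(8, 8)−(0, 2)]
2. C_y = 14  [C = 2·N−B = 2·(8, 8)−(0, 2)]
   so C = (16, 14)

C = (16, 14)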